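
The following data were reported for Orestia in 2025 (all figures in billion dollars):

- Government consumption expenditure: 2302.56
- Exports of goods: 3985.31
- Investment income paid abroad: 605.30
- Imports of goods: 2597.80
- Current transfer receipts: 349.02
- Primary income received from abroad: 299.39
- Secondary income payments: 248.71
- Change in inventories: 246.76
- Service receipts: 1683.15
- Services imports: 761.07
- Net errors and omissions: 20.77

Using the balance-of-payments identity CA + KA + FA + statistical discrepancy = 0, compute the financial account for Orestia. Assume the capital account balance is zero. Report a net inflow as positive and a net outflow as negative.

-2124.76

Goods balance = 3985.31 - 2597.80 = 1387.51
Services balance = 1683.15 - 761.07 = 922.08
Trade balance (goods + services) = 1387.51 + 922.08 = 2309.59
Net primary income = 299.39 - 605.30 = -305.91
Net secondary income = 349.02 - 248.71 = 100.31
Current account = 2309.59 + (-305.91) + 100.31 = 2103.99
Financial account = -(2103.99 + 20.77) = -2124.76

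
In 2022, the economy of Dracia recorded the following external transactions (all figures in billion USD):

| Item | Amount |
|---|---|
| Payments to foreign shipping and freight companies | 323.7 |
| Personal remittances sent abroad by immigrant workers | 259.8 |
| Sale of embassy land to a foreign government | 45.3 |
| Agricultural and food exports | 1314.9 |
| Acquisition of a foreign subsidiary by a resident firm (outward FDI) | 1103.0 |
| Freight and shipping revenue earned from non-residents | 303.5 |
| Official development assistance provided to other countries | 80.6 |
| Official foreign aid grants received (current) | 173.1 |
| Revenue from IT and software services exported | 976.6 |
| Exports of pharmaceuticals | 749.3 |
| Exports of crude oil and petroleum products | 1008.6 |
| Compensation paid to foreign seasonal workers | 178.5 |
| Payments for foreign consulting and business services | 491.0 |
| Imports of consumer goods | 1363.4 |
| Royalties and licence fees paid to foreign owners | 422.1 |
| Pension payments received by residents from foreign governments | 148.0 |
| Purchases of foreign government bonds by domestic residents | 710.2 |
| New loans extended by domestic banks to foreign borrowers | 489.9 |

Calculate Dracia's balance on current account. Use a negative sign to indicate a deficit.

1554.9

Goods: 1314.9 - 1363.4 + 1008.6 + 749.3 = 1709.4
Services: -323.7 + 976.6 - 422.1 + 303.5 - 491.0 = 43.3
Primary income: -178.5
Secondary income: 173.1 - 259.8 - 80.6 + 148.0 = -19.3
Current account = 1709.4 + 43.3 + (-178.5) + (-19.3) = 1554.9
(Excluded from the current account — capital account: sale of embassy land to a foreign government 45.3; financial account: acquisition of a foreign subsidiary by a resident firm (outward FDI) 1103.0, purchases of foreign government bonds by domestic residents 710.2, new loans extended by domestic banks to foreign borrowers 489.9.)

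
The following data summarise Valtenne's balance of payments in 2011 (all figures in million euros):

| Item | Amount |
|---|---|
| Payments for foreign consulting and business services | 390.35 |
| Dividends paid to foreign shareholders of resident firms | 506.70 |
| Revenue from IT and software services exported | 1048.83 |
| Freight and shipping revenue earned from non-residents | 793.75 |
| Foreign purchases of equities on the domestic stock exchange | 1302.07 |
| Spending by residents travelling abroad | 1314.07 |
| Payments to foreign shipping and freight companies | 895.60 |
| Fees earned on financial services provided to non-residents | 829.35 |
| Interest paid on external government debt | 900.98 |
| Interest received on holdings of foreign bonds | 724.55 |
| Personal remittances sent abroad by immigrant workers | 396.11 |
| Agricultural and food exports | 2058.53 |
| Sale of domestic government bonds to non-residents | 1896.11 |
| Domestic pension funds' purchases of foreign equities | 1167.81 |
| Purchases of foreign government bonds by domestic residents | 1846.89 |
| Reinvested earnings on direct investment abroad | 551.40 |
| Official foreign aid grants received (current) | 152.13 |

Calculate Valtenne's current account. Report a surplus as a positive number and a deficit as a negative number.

Goods: 2058.53
Services: 829.35 + 793.75 - 1314.07 + 1048.83 - 390.35 - 895.60 = 71.91
Primary income: -900.98 + 551.40 + 724.55 - 506.70 = -131.73
Secondary income: -396.11 + 152.13 = -243.98
Current account = 2058.53 + 71.91 + (-131.73) + (-243.98) = 1754.73
(Excluded from the current account — financial account: foreign purchases of equities on the domestic stock exchange 1302.07, sale of domestic government bonds to non-residents 1896.11, domestic pension funds' purchases of foreign equities 1167.81, purchases of foreign government bonds by domestic residents 1846.89.)

1754.73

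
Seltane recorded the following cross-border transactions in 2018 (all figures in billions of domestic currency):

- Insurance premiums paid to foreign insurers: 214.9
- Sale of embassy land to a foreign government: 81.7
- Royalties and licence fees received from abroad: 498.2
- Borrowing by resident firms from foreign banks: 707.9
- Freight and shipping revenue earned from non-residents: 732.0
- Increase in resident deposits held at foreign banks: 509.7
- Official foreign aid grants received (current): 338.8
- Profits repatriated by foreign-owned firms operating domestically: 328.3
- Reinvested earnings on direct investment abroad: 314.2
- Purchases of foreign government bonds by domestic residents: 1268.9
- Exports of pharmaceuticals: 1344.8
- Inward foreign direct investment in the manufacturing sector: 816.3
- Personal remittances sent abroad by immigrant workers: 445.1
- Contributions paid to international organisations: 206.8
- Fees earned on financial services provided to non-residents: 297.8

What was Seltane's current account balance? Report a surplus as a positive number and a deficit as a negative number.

Goods: 1344.8
Services: 732.0 + 498.2 + 297.8 - 214.9 = 1313.1
Primary income: 314.2 - 328.3 = -14.1
Secondary income: 338.8 - 206.8 - 445.1 = -313.1
Current account = 1344.8 + 1313.1 + (-14.1) + (-313.1) = 2330.7
(Excluded from the current account — capital account: sale of embassy land to a foreign government 81.7; financial account: borrowing by resident firms from foreign banks 707.9, increase in resident deposits held at foreign banks 509.7, purchases of foreign government bonds by domestic residents 1268.9, inward foreign direct investment in the manufacturing sector 816.3.)

2330.7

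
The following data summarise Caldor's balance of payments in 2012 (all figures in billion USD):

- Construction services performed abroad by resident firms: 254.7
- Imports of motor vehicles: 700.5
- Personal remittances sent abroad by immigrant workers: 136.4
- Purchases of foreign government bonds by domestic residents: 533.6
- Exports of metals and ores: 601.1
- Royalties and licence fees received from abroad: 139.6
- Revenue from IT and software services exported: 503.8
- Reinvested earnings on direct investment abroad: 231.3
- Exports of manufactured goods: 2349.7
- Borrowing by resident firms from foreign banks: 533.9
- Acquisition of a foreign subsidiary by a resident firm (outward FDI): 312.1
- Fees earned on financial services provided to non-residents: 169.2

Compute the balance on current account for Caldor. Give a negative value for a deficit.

Goods: -700.5 + 601.1 + 2349.7 = 2250.3
Services: 139.6 + 503.8 + 254.7 + 169.2 = 1067.3
Primary income: 231.3
Secondary income: -136.4
Current account = 2250.3 + 1067.3 + 231.3 + (-136.4) = 3412.5
(Excluded from the current account — financial account: purchases of foreign government bonds by domestic residents 533.6, borrowing by resident firms from foreign banks 533.9, acquisition of a foreign subsidiary by a resident firm (outward FDI) 312.1.)

3412.5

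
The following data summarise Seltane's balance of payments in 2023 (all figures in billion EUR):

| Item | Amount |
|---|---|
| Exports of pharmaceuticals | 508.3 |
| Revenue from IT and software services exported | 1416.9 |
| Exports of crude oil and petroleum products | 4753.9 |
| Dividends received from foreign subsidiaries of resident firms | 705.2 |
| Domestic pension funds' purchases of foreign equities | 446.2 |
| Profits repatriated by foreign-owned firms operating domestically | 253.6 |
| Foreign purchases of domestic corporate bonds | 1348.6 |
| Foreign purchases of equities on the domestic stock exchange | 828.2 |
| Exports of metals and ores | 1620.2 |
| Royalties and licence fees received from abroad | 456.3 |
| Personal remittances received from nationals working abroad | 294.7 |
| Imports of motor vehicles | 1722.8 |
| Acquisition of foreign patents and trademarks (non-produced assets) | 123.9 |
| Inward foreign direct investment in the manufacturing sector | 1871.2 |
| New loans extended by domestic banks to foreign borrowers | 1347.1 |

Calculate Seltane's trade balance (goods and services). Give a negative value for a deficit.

7032.8

Goods: -1722.8 + 1620.2 + 4753.9 + 508.3 = 5159.6
Services: 1416.9 + 456.3 = 1873.2
Trade balance = 5159.6 + 1873.2 = 7032.8
(Excluded from the trade balance — primary income: dividends received from foreign subsidiaries of resident firms 705.2, profits repatriated by foreign-owned firms operating domestically 253.6; financial account: domestic pension funds' purchases of foreign equities 446.2, foreign purchases of domestic corporate bonds 1348.6, foreign purchases of equities on the domestic stock exchange 828.2, inward foreign direct investment in the manufacturing sector 1871.2, new loans extended by domestic banks to foreign borrowers 1347.1; secondary income: personal remittances received from nationals working abroad 294.7; capital account: acquisition of foreign patents and trademarks (non-produced assets) 123.9.)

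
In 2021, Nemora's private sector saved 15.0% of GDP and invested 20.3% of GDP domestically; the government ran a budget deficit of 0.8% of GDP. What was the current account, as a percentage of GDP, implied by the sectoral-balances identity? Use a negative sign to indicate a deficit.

-6.1

By the sectoral-balances identity, CA = (S_private - I) + (T - G).
Private balance = 15.0 - 20.3 = -5.3
Government balance (T - G) = -0.8
CA = -5.3 + (-0.8) = -6.1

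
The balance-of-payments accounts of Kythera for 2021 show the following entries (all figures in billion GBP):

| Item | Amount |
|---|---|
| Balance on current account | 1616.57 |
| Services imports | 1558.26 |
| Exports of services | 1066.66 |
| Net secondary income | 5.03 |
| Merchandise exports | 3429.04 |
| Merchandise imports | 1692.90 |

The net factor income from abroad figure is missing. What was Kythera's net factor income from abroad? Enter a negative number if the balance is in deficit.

Current account = goods balance + services balance + net primary income + net secondary income
Sum of the known components = 1249.57
Net factor income from abroad = CA - (known components) = 1616.57 - 1249.57 = 367.00

367.00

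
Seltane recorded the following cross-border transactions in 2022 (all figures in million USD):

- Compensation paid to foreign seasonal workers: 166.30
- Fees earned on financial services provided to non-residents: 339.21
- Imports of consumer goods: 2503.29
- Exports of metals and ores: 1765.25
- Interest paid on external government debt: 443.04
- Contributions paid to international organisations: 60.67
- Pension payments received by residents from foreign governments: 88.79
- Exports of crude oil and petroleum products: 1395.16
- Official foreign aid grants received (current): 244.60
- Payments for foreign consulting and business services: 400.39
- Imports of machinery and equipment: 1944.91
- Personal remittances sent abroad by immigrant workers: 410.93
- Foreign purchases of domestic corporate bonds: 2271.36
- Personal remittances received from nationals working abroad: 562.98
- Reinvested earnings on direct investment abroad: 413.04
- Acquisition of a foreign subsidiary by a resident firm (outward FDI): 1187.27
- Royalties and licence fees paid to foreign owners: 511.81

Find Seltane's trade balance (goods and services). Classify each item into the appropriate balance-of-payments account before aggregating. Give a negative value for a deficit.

-1860.78

Goods: 1395.16 + 1765.25 - 1944.91 - 2503.29 = -1287.79
Services: 339.21 - 511.81 - 400.39 = -572.99
Trade balance = -1287.79 + (-572.99) = -1860.78
(Excluded from the trade balance — primary income: compensation paid to foreign seasonal workers 166.30, interest paid on external government debt 443.04, reinvested earnings on direct investment abroad 413.04; secondary income: contributions paid to international organisations 60.67, pension payments received by residents from foreign governments 88.79, official foreign aid grants received (current) 244.60, personal remittances sent abroad by immigrant workers 410.93, personal remittances received from nationals working abroad 562.98; financial account: foreign purchases of domestic corporate bonds 2271.36, acquisition of a foreign subsidiary by a resident firm (outward FDI) 1187.27.)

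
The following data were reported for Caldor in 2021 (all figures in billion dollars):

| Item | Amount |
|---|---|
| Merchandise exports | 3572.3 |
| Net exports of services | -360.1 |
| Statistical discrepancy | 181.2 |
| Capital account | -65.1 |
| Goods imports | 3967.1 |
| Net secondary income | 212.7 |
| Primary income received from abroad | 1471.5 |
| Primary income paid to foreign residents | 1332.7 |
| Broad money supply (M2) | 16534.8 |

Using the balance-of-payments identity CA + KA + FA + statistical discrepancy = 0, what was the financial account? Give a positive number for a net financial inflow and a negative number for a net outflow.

287.3

Goods balance = 3572.3 - 3967.1 = -394.8
Services balance = -360.1
Trade balance (goods + services) = -394.8 + (-360.1) = -754.9
Net primary income = 1471.5 - 1332.7 = 138.8
Net secondary income = 212.7
Current account = -754.9 + 138.8 + 212.7 = -403.4
Financial account = -(-403.4 + (-65.1) + 181.2) = 287.3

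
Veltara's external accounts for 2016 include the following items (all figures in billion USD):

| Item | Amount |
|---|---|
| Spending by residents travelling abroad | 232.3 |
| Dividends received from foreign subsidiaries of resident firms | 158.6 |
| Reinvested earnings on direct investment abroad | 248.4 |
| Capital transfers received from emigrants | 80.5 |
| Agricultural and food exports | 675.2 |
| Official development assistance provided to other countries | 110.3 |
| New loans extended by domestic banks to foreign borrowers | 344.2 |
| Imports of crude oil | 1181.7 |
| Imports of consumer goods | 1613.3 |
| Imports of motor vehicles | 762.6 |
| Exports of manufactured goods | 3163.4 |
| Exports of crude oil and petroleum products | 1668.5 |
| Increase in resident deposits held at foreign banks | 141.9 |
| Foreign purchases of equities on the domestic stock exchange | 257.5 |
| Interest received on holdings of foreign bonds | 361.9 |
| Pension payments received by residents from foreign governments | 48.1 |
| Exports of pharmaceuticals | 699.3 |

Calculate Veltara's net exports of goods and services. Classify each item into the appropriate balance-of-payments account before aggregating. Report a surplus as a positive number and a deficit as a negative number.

Goods: 3163.4 + 1668.5 + 675.2 + 699.3 - 1613.3 - 762.6 - 1181.7 = 2648.8
Services: -232.3
Trade balance = 2648.8 + (-232.3) = 2416.5
(Excluded from the trade balance — primary income: dividends received from foreign subsidiaries of resident firms 158.6, reinvested earnings on direct investment abroad 248.4, interest received on holdings of foreign bonds 361.9; capital account: capital transfers received from emigrants 80.5; secondary income: official development assistance provided to other countries 110.3, pension payments received by residents from foreign governments 48.1; financial account: new loans extended by domestic banks to foreign borrowers 344.2, increase in resident deposits held at foreign banks 141.9, foreign purchases of equities on the domestic stock exchange 257.5.)

2416.5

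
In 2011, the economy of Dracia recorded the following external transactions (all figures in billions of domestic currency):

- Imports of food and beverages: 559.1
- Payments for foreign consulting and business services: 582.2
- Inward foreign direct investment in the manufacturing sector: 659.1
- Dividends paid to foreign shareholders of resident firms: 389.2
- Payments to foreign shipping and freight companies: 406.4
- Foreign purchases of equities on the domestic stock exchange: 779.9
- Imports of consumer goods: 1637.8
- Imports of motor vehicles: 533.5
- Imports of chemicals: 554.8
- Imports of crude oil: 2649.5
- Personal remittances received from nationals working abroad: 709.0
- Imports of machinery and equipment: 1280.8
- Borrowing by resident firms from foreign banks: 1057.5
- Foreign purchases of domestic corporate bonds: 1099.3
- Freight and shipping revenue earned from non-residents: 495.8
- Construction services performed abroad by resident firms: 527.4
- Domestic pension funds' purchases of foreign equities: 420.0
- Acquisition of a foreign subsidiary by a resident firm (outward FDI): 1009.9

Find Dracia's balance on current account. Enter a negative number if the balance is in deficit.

Goods: -1280.8 - 559.1 - 554.8 - 2649.5 - 1637.8 - 533.5 = -7215.5
Services: -406.4 + 495.8 - 582.2 + 527.4 = 34.6
Primary income: -389.2
Secondary income: 709.0
Current account = (-7215.5) + 34.6 + (-389.2) + 709.0 = -6861.1
(Excluded from the current account — financial account: inward foreign direct investment in the manufacturing sector 659.1, foreign purchases of equities on the domestic stock exchange 779.9, borrowing by resident firms from foreign banks 1057.5, foreign purchases of domestic corporate bonds 1099.3, domestic pension funds' purchases of foreign equities 420.0, acquisition of a foreign subsidiary by a resident firm (outward FDI) 1009.9.)

-6861.1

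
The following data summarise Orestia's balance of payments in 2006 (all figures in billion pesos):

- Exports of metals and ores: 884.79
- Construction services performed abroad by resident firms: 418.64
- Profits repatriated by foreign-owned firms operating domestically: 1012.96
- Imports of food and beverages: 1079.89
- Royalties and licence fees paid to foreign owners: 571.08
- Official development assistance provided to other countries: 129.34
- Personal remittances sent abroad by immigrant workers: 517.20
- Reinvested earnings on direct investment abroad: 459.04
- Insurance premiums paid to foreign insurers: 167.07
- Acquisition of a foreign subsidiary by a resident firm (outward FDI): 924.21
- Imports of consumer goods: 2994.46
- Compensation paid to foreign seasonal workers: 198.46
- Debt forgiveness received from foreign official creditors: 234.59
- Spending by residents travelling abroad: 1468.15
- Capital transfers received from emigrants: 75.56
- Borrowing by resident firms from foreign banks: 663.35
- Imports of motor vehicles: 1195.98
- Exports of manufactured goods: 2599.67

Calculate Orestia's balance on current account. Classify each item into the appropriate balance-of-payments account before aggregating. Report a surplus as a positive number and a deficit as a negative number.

Goods: -2994.46 + 2599.67 - 1079.89 - 1195.98 + 884.79 = -1785.87
Services: -571.08 + 418.64 - 167.07 - 1468.15 = -1787.66
Primary income: 459.04 - 1012.96 - 198.46 = -752.38
Secondary income: -129.34 - 517.20 = -646.54
Current account = (-1785.87) + (-1787.66) + (-752.38) + (-646.54) = -4972.45
(Excluded from the current account — financial account: acquisition of a foreign subsidiary by a resident firm (outward FDI) 924.21, borrowing by resident firms from foreign banks 663.35; capital account: debt forgiveness received from foreign official creditors 234.59, capital transfers received from emigrants 75.56.)

-4972.45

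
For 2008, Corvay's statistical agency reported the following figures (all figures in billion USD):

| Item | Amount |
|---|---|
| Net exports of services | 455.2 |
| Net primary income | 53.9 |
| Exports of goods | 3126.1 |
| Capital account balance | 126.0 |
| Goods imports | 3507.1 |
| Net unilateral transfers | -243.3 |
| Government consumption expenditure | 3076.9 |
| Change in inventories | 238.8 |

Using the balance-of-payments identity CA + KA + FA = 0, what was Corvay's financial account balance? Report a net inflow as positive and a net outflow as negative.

Goods balance = 3126.1 - 3507.1 = -381.0
Services balance = 455.2
Trade balance (goods + services) = -381.0 + 455.2 = 74.2
Net primary income = 53.9
Net secondary income = -243.3
Current account = 74.2 + 53.9 + (-243.3) = -115.2
Financial account = -(-115.2 + 126.0) = -10.8

-10.8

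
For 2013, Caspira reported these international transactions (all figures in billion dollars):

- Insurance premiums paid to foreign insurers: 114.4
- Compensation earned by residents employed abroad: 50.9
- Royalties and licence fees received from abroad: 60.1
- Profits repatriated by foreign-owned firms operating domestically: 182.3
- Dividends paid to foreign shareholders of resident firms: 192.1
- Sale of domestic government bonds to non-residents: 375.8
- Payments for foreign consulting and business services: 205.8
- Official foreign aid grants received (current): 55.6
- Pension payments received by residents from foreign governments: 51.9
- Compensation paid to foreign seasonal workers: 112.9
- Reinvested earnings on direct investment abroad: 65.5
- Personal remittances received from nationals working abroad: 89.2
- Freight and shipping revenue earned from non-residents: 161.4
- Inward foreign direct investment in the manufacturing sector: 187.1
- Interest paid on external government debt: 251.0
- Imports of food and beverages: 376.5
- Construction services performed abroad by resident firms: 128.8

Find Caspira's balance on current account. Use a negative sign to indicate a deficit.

Goods: -376.5
Services: -114.4 + 161.4 + 60.1 - 205.8 + 128.8 = 30.1
Primary income: 65.5 - 182.3 - 251.0 - 192.1 - 112.9 + 50.9 = -621.9
Secondary income: 89.2 + 55.6 + 51.9 = 196.7
Current account = (-376.5) + 30.1 + (-621.9) + 196.7 = -771.6
(Excluded from the current account — financial account: sale of domestic government bonds to non-residents 375.8, inward foreign direct investment in the manufacturing sector 187.1.)

-771.6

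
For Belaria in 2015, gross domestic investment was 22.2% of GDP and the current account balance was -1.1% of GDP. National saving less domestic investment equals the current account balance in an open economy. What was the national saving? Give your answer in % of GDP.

21.1

S - I = CA (net lending to the rest of the world).
S = I + CA = 22.2 + (-1.1) = 21.1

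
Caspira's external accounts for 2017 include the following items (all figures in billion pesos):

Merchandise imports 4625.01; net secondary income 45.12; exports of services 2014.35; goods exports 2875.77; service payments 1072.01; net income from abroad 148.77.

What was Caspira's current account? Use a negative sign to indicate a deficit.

Goods balance = 2875.77 - 4625.01 = -1749.24
Services balance = 2014.35 - 1072.01 = 942.34
Trade balance (goods + services) = -1749.24 + 942.34 = -806.90
Net primary income = 148.77
Net secondary income = 45.12
Current account = -806.90 + 148.77 + 45.12 = -613.01

-613.01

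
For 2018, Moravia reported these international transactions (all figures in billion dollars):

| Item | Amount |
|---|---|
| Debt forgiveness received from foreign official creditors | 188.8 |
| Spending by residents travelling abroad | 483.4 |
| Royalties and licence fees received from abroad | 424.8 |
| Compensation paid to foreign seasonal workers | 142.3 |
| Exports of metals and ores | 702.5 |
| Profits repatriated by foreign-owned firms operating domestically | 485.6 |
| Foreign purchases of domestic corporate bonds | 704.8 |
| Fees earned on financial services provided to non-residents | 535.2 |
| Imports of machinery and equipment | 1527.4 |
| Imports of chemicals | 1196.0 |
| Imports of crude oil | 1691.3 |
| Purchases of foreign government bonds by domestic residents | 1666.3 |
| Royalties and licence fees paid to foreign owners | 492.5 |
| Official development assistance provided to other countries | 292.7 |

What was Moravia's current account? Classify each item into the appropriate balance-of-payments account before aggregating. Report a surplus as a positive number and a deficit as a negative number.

-4648.7

Goods: -1196.0 - 1691.3 + 702.5 - 1527.4 = -3712.2
Services: 424.8 - 492.5 - 483.4 + 535.2 = -15.9
Primary income: -142.3 - 485.6 = -627.9
Secondary income: -292.7
Current account = (-3712.2) + (-15.9) + (-627.9) + (-292.7) = -4648.7
(Excluded from the current account — capital account: debt forgiveness received from foreign official creditors 188.8; financial account: foreign purchases of domestic corporate bonds 704.8, purchases of foreign government bonds by domestic residents 1666.3.)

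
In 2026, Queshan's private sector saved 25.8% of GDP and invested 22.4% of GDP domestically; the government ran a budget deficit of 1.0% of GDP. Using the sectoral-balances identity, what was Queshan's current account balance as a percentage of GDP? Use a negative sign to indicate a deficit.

By the sectoral-balances identity, CA = (S_private - I) + (T - G).
Private balance = 25.8 - 22.4 = 3.4
Government balance (T - G) = -1.0
CA = 3.4 + (-1.0) = 2.4

2.4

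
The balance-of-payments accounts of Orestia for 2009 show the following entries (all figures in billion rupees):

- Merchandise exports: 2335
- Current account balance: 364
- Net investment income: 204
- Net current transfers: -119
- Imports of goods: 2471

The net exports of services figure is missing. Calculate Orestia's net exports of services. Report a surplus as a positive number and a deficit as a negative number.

Current account = goods balance + services balance + net primary income + net secondary income
Sum of the known components = -51
Net exports of services = CA - (known components) = 364 - (-51) = 415

415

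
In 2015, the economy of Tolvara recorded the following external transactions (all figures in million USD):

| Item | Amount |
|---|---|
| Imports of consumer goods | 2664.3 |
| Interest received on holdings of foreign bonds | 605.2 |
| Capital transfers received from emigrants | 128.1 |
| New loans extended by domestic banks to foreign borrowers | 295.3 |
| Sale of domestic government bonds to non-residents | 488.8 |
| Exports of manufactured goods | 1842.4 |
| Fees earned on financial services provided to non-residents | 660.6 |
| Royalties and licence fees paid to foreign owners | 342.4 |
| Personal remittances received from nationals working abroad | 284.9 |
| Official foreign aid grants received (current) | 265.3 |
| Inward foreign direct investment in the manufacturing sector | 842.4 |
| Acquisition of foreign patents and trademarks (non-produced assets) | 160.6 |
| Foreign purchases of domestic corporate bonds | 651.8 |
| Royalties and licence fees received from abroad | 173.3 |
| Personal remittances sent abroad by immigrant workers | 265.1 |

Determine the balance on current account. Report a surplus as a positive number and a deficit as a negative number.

Goods: 1842.4 - 2664.3 = -821.9
Services: -342.4 + 173.3 + 660.6 = 491.5
Primary income: 605.2
Secondary income: 265.3 + 284.9 - 265.1 = 285.1
Current account = (-821.9) + 491.5 + 605.2 + 285.1 = 559.9
(Excluded from the current account — capital account: capital transfers received from emigrants 128.1, acquisition of foreign patents and trademarks (non-produced assets) 160.6; financial account: new loans extended by domestic banks to foreign borrowers 295.3, sale of domestic government bonds to non-residents 488.8, inward foreign direct investment in the manufacturing sector 842.4, foreign purchases of domestic corporate bonds 651.8.)

559.9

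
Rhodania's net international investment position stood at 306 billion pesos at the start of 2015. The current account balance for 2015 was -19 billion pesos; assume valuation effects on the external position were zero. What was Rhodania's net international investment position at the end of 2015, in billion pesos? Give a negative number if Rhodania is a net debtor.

With no valuation effects, change in NIIP = current account = -19
End-of-year NIIP = 306 + (-19) = 287

287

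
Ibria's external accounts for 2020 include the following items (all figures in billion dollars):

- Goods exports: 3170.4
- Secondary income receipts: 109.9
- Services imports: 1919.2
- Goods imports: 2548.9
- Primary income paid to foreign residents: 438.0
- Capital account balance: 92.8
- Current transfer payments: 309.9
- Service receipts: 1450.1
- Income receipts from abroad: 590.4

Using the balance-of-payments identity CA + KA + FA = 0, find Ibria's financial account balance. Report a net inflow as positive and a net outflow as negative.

Goods balance = 3170.4 - 2548.9 = 621.5
Services balance = 1450.1 - 1919.2 = -469.1
Trade balance (goods + services) = 621.5 + (-469.1) = 152.4
Net primary income = 590.4 - 438.0 = 152.4
Net secondary income = 109.9 - 309.9 = -200.0
Current account = 152.4 + 152.4 + (-200.0) = 104.8
Financial account = -(104.8 + 92.8) = -197.6

-197.6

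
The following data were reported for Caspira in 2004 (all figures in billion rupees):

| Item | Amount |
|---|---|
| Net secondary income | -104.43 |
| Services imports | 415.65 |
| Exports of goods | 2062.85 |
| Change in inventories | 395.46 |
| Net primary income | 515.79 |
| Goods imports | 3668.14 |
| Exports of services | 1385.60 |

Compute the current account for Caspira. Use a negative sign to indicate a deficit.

-223.98

Goods balance = 2062.85 - 3668.14 = -1605.29
Services balance = 1385.60 - 415.65 = 969.95
Trade balance (goods + services) = -1605.29 + 969.95 = -635.34
Net primary income = 515.79
Net secondary income = -104.43
Current account = -635.34 + 515.79 + (-104.43) = -223.98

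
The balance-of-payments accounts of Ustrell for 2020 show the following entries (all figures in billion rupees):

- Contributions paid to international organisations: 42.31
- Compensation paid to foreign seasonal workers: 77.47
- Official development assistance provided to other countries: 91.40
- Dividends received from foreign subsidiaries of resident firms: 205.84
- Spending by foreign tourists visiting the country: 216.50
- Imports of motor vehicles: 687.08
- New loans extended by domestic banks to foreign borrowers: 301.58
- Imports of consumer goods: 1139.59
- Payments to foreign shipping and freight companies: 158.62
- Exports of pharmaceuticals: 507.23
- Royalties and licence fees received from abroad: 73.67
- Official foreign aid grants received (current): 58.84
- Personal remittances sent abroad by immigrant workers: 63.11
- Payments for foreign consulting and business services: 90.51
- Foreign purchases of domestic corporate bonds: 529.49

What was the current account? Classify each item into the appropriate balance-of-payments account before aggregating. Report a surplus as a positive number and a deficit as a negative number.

Goods: -687.08 + 507.23 - 1139.59 = -1319.44
Services: 73.67 - 90.51 + 216.50 - 158.62 = 41.04
Primary income: 205.84 - 77.47 = 128.37
Secondary income: -63.11 - 91.40 - 42.31 + 58.84 = -137.98
Current account = (-1319.44) + 41.04 + 128.37 + (-137.98) = -1288.01
(Excluded from the current account — financial account: new loans extended by domestic banks to foreign borrowers 301.58, foreign purchases of domestic corporate bonds 529.49.)

-1288.01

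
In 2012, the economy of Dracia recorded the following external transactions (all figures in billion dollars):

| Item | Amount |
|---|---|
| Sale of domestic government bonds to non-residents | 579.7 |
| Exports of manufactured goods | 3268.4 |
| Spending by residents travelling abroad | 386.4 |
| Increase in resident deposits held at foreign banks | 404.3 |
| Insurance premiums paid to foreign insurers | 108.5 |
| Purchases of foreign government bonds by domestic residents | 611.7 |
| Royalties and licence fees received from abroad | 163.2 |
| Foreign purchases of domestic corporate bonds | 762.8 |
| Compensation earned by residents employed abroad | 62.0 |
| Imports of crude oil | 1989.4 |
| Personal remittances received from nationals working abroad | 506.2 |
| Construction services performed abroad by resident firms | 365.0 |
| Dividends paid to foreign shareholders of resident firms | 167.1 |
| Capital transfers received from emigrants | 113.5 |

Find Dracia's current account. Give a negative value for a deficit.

1713.4

Goods: 3268.4 - 1989.4 = 1279.0
Services: 365.0 - 386.4 + 163.2 - 108.5 = 33.3
Primary income: 62.0 - 167.1 = -105.1
Secondary income: 506.2
Current account = 1279.0 + 33.3 + (-105.1) + 506.2 = 1713.4
(Excluded from the current account — financial account: sale of domestic government bonds to non-residents 579.7, increase in resident deposits held at foreign banks 404.3, purchases of foreign government bonds by domestic residents 611.7, foreign purchases of domestic corporate bonds 762.8; capital account: capital transfers received from emigrants 113.5.)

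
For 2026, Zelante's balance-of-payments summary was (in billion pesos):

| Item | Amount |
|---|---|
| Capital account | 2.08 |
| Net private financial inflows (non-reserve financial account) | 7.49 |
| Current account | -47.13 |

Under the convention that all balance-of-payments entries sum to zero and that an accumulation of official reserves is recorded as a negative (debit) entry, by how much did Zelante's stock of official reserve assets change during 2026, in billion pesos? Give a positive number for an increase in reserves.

Official reserve transactions balance = -((-47.13) + 2.08 + 7.49) = 37.56
An accumulation of reserves is recorded as a debit (negative entry), so the change in the stock of reserves is the negative of that balance.
Change in official reserves = -(37.56) = -37.56

-37.56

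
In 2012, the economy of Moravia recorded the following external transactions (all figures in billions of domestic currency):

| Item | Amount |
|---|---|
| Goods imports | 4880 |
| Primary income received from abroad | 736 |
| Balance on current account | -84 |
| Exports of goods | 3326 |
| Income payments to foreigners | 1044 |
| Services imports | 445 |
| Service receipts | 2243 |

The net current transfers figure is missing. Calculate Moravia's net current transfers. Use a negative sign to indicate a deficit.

Current account = goods balance + services balance + net primary income + net secondary income
Sum of the known components = -64
Net current transfers = CA - (known components) = -84 - (-64) = -20

-20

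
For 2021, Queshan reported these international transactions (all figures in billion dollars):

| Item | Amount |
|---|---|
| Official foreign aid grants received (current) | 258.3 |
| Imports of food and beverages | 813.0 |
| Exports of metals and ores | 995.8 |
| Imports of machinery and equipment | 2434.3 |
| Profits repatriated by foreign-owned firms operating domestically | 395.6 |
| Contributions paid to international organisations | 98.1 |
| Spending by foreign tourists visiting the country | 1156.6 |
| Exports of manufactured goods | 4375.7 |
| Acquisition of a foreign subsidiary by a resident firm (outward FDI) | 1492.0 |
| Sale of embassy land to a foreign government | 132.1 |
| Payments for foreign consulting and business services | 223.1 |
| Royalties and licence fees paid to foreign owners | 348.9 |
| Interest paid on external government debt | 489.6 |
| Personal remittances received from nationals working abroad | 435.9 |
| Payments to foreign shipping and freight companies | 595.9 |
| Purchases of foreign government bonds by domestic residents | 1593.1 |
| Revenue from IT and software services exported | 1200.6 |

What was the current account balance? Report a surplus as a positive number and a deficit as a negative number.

3024.4

Goods: 4375.7 - 2434.3 + 995.8 - 813.0 = 2124.2
Services: -595.9 - 348.9 + 1156.6 - 223.1 + 1200.6 = 1189.3
Primary income: -395.6 - 489.6 = -885.2
Secondary income: 435.9 - 98.1 + 258.3 = 596.1
Current account = 2124.2 + 1189.3 + (-885.2) + 596.1 = 3024.4
(Excluded from the current account — financial account: acquisition of a foreign subsidiary by a resident firm (outward FDI) 1492.0, purchases of foreign government bonds by domestic residents 1593.1; capital account: sale of embassy land to a foreign government 132.1.)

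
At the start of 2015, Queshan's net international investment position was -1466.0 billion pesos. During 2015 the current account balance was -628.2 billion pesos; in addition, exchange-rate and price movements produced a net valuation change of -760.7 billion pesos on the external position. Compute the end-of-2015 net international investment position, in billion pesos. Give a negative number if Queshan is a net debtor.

-2854.9

Change in NIIP = current account + net valuation change = -628.2 + (-760.7) = -1388.9
End-of-year NIIP = -1466.0 + (-1388.9) = -2854.9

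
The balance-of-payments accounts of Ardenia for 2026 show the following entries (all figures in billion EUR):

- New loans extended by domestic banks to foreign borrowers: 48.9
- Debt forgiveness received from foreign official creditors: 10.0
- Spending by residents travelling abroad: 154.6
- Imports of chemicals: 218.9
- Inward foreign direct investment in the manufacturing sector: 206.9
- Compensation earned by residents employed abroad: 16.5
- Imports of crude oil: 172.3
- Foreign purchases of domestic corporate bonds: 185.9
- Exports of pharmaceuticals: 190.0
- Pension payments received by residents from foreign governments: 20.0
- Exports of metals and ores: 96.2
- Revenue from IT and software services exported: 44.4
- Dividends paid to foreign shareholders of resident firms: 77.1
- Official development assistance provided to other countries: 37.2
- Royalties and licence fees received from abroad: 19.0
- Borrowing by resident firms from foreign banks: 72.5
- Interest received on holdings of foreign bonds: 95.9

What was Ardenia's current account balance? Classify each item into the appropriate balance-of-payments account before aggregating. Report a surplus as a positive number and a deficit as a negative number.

Goods: -218.9 + 190.0 + 96.2 - 172.3 = -105.0
Services: 19.0 + 44.4 - 154.6 = -91.2
Primary income: 95.9 - 77.1 + 16.5 = 35.3
Secondary income: -37.2 + 20.0 = -17.2
Current account = (-105.0) + (-91.2) + 35.3 + (-17.2) = -178.1
(Excluded from the current account — financial account: new loans extended by domestic banks to foreign borrowers 48.9, inward foreign direct investment in the manufacturing sector 206.9, foreign purchases of domestic corporate bonds 185.9, borrowing by resident firms from foreign banks 72.5; capital account: debt forgiveness received from foreign official creditors 10.0.)

-178.1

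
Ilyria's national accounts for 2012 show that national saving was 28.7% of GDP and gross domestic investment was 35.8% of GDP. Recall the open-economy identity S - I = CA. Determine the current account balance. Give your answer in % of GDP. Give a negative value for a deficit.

-7.1

CA = S - I = 28.7 - 35.8 = -7.1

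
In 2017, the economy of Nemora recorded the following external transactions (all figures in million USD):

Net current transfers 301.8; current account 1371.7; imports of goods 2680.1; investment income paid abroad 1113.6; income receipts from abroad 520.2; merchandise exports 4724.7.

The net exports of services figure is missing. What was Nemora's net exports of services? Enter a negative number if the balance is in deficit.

-381.3

Current account = goods balance + services balance + net primary income + net secondary income
Sum of the known components = 1753.0
Net exports of services = CA - (known components) = 1371.7 - 1753.0 = -381.3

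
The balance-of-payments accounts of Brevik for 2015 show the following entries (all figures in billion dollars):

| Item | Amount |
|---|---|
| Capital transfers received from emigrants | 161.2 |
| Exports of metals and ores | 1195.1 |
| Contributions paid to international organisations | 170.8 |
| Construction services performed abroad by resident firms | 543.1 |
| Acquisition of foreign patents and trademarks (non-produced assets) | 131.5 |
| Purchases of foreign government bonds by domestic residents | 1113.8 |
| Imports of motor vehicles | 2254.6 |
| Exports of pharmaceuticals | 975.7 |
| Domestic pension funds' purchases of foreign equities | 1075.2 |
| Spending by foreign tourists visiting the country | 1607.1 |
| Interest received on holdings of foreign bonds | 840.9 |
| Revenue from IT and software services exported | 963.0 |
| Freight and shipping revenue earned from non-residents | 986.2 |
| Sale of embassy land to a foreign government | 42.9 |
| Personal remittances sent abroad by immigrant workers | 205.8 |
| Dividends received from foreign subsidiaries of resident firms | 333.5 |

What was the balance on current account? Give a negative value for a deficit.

4813.4

Goods: -2254.6 + 1195.1 + 975.7 = -83.8
Services: 543.1 + 986.2 + 963.0 + 1607.1 = 4099.4
Primary income: 840.9 + 333.5 = 1174.4
Secondary income: -170.8 - 205.8 = -376.6
Current account = (-83.8) + 4099.4 + 1174.4 + (-376.6) = 4813.4
(Excluded from the current account — capital account: capital transfers received from emigrants 161.2, acquisition of foreign patents and trademarks (non-produced assets) 131.5, sale of embassy land to a foreign government 42.9; financial account: purchases of foreign government bonds by domestic residents 1113.8, domestic pension funds' purchases of foreign equities 1075.2.)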